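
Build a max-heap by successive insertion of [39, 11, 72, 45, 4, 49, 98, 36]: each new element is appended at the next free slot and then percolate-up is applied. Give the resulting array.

[98, 45, 72, 36, 4, 39, 49, 11]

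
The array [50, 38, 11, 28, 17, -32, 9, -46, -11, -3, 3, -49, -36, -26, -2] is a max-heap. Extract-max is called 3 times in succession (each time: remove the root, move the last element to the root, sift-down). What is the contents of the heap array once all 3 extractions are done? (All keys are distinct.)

[17, 3, 11, -2, -3, -32, 9, -46, -11, -36, -26, -49]

extract-max #1 returns 50:
  remove root 50; move last element -2 to root → [-2, 38, 11, 28, 17, -32, 9, -46, -11, -3, 3, -49, -36, -26]
  -2 vs larger child 38 at index 1, swap → [38, -2, 11, 28, 17, -32, 9, -46, -11, -3, 3, -49, -36, -26]
  -2 vs larger child 28 at index 3, swap → [38, 28, 11, -2, 17, -32, 9, -46, -11, -3, 3, -49, -36, -26]
extract-max #2 returns 38:
  remove root 38; move last element -26 to root → [-26, 28, 11, -2, 17, -32, 9, -46, -11, -3, 3, -49, -36]
  -26 vs larger child 28 at index 1, swap → [28, -26, 11, -2, 17, -32, 9, -46, -11, -3, 3, -49, -36]
  -26 vs larger child 17 at index 4, swap → [28, 17, 11, -2, -26, -32, 9, -46, -11, -3, 3, -49, -36]
  -26 vs larger child 3 at index 10, swap → [28, 17, 11, -2, 3, -32, 9, -46, -11, -3, -26, -49, -36]
extract-max #3 returns 28:
  remove root 28; move last element -36 to root → [-36, 17, 11, -2, 3, -32, 9, -46, -11, -3, -26, -49]
  -36 vs larger child 17 at index 1, swap → [17, -36, 11, -2, 3, -32, 9, -46, -11, -3, -26, -49]
  -36 vs larger child 3 at index 4, swap → [17, 3, 11, -2, -36, -32, 9, -46, -11, -3, -26, -49]
  -36 vs larger child -3 at index 9, swap → [17, 3, 11, -2, -3, -32, 9, -46, -11, -36, -26, -49]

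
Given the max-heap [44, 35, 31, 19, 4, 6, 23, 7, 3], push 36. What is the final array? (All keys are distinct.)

append 36 at index 9 → [44, 35, 31, 19, 4, 6, 23, 7, 3, 36]
36 > parent 4 at index 4, swap → [44, 35, 31, 19, 36, 6, 23, 7, 3, 4]
36 > parent 35 at index 1, swap → [44, 36, 31, 19, 35, 6, 23, 7, 3, 4]

[44, 36, 31, 19, 35, 6, 23, 7, 3, 4]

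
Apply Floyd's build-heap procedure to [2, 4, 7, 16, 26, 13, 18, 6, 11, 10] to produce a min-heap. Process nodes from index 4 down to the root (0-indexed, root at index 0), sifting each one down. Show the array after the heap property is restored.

[2, 4, 7, 6, 10, 13, 18, 16, 11, 26]

sift down from index 4:
  26 vs only child 10 at index 9, swap → [2, 4, 7, 16, 10, 13, 18, 6, 11, 26]
sift down from index 3:
  16 vs smaller child 6 at index 7, swap → [2, 4, 7, 6, 10, 13, 18, 16, 11, 26]
sift down from index 2: already satisfies heap property
sift down from index 1: already satisfies heap property
sift down from index 0: already satisfies heap property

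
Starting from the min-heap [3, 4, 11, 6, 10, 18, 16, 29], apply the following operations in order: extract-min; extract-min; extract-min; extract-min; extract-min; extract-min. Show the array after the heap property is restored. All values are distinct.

[18, 29]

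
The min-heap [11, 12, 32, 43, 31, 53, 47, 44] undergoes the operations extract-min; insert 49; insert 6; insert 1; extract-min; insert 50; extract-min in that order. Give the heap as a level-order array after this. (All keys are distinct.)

[12, 31, 32, 43, 44, 53, 47, 49, 50]

extract-min → returns 11:
  remove root 11; move last element 44 to root → [44, 12, 32, 43, 31, 53, 47]
  44 vs smaller child 12 at index 1, swap → [12, 44, 32, 43, 31, 53, 47]
  44 vs smaller child 31 at index 4, swap → [12, 31, 32, 43, 44, 53, 47]
insert 49:
  append 49 at index 7 → [12, 31, 32, 43, 44, 53, 47, 49] (no swap needed)
insert 6:
  append 6 at index 8 → [12, 31, 32, 43, 44, 53, 47, 49, 6]
  6 < parent 43 at index 3, swap → [12, 31, 32, 6, 44, 53, 47, 49, 43]
  6 < parent 31 at index 1, swap → [12, 6, 32, 31, 44, 53, 47, 49, 43]
  6 < parent 12 at index 0, swap → [6, 12, 32, 31, 44, 53, 47, 49, 43]
insert 1:
  append 1 at index 9 → [6, 12, 32, 31, 44, 53, 47, 49, 43, 1]
  1 < parent 44 at index 4, swap → [6, 12, 32, 31, 1, 53, 47, 49, 43, 44]
  1 < parent 12 at index 1, swap → [6, 1, 32, 31, 12, 53, 47, 49, 43, 44]
  1 < parent 6 at index 0, swap → [1, 6, 32, 31, 12, 53, 47, 49, 43, 44]
extract-min → returns 1:
  remove root 1; move last element 44 to root → [44, 6, 32, 31, 12, 53, 47, 49, 43]
  44 vs smaller child 6 at index 1, swap → [6, 44, 32, 31, 12, 53, 47, 49, 43]
  44 vs smaller child 12 at index 4, swap → [6, 12, 32, 31, 44, 53, 47, 49, 43]
insert 50:
  append 50 at index 9 → [6, 12, 32, 31, 44, 53, 47, 49, 43, 50] (no swap needed)
extract-min → returns 6:
  remove root 6; move last element 50 to root → [50, 12, 32, 31, 44, 53, 47, 49, 43]
  50 vs smaller child 12 at index 1, swap → [12, 50, 32, 31, 44, 53, 47, 49, 43]
  50 vs smaller child 31 at index 3, swap → [12, 31, 32, 50, 44, 53, 47, 49, 43]
  50 vs smaller child 43 at index 8, swap → [12, 31, 32, 43, 44, 53, 47, 49, 50]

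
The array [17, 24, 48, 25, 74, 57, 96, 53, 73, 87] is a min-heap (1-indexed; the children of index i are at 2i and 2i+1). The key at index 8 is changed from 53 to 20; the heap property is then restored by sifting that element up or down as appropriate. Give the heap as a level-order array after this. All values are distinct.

set index 8 from 53 to 20 → [17, 24, 48, 25, 74, 57, 96, 20, 73, 87]
20 < parent 25 at index 4, swap → [17, 24, 48, 20, 74, 57, 96, 25, 73, 87]
20 < parent 24 at index 2, swap → [17, 20, 48, 24, 74, 57, 96, 25, 73, 87]

[17, 20, 48, 24, 74, 57, 96, 25, 73, 87]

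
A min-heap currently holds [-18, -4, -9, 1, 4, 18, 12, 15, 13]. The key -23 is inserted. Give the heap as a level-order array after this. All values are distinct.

[-23, -18, -9, 1, -4, 18, 12, 15, 13, 4]

append -23 at index 9 → [-18, -4, -9, 1, 4, 18, 12, 15, 13, -23]
-23 < parent 4 at index 4, swap → [-18, -4, -9, 1, -23, 18, 12, 15, 13, 4]
-23 < parent -4 at index 1, swap → [-18, -23, -9, 1, -4, 18, 12, 15, 13, 4]
-23 < parent -18 at index 0, swap → [-23, -18, -9, 1, -4, 18, 12, 15, 13, 4]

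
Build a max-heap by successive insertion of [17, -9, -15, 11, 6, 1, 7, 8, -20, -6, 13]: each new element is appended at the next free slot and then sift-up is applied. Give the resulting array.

Insert 17:
  append 17 at index 0 → [17] (no swap needed)
Insert -9:
  append -9 at index 1 → [17, -9] (no swap needed)
Insert -15:
  append -15 at index 2 → [17, -9, -15] (no swap needed)
Insert 11:
  append 11 at index 3 → [17, -9, -15, 11]
  11 > parent -9 at index 1, swap → [17, 11, -15, -9]
Insert 6:
  append 6 at index 4 → [17, 11, -15, -9, 6] (no swap needed)
Insert 1:
  append 1 at index 5 → [17, 11, -15, -9, 6, 1]
  1 > parent -15 at index 2, swap → [17, 11, 1, -9, 6, -15]
Insert 7:
  append 7 at index 6 → [17, 11, 1, -9, 6, -15, 7]
  7 > parent 1 at index 2, swap → [17, 11, 7, -9, 6, -15, 1]
Insert 8:
  append 8 at index 7 → [17, 11, 7, -9, 6, -15, 1, 8]
  8 > parent -9 at index 3, swap → [17, 11, 7, 8, 6, -15, 1, -9]
Insert -20:
  append -20 at index 8 → [17, 11, 7, 8, 6, -15, 1, -9, -20] (no swap needed)
Insert -6:
  append -6 at index 9 → [17, 11, 7, 8, 6, -15, 1, -9, -20, -6] (no swap needed)
Insert 13:
  append 13 at index 10 → [17, 11, 7, 8, 6, -15, 1, -9, -20, -6, 13]
  13 > parent 6 at index 4, swap → [17, 11, 7, 8, 13, -15, 1, -9, -20, -6, 6]
  13 > parent 11 at index 1, swap → [17, 13, 7, 8, 11, -15, 1, -9, -20, -6, 6]

[17, 13, 7, 8, 11, -15, 1, -9, -20, -6, 6]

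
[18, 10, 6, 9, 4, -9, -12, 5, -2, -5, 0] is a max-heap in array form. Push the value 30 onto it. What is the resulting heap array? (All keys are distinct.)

[30, 10, 18, 9, 4, 6, -12, 5, -2, -5, 0, -9]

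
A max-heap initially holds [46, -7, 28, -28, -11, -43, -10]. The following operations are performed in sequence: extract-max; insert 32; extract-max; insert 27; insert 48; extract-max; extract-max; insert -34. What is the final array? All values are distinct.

[27, -7, -10, -28, -11, -43, -34]

extract-max → returns 46:
  remove root 46; move last element -10 to root → [-10, -7, 28, -28, -11, -43]
  -10 vs larger child 28 at index 2, swap → [28, -7, -10, -28, -11, -43]
insert 32:
  append 32 at index 6 → [28, -7, -10, -28, -11, -43, 32]
  32 > parent -10 at index 2, swap → [28, -7, 32, -28, -11, -43, -10]
  32 > parent 28 at index 0, swap → [32, -7, 28, -28, -11, -43, -10]
extract-max → returns 32:
  remove root 32; move last element -10 to root → [-10, -7, 28, -28, -11, -43]
  -10 vs larger child 28 at index 2, swap → [28, -7, -10, -28, -11, -43]
insert 27:
  append 27 at index 6 → [28, -7, -10, -28, -11, -43, 27]
  27 > parent -10 at index 2, swap → [28, -7, 27, -28, -11, -43, -10]
insert 48:
  append 48 at index 7 → [28, -7, 27, -28, -11, -43, -10, 48]
  48 > parent -28 at index 3, swap → [28, -7, 27, 48, -11, -43, -10, -28]
  48 > parent -7 at index 1, swap → [28, 48, 27, -7, -11, -43, -10, -28]
  48 > parent 28 at index 0, swap → [48, 28, 27, -7, -11, -43, -10, -28]
extract-max → returns 48:
  remove root 48; move last element -28 to root → [-28, 28, 27, -7, -11, -43, -10]
  -28 vs larger child 28 at index 1, swap → [28, -28, 27, -7, -11, -43, -10]
  -28 vs larger child -7 at index 3, swap → [28, -7, 27, -28, -11, -43, -10]
extract-max → returns 28:
  remove root 28; move last element -10 to root → [-10, -7, 27, -28, -11, -43]
  -10 vs larger child 27 at index 2, swap → [27, -7, -10, -28, -11, -43]
insert -34:
  append -34 at index 6 → [27, -7, -10, -28, -11, -43, -34] (no swap needed)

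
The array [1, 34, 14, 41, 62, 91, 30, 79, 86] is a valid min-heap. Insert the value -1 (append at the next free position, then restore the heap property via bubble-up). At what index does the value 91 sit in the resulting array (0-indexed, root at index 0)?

5

append -1 at index 9 → [1, 34, 14, 41, 62, 91, 30, 79, 86, -1]
-1 < parent 62 at index 4, swap → [1, 34, 14, 41, -1, 91, 30, 79, 86, 62]
-1 < parent 34 at index 1, swap → [1, -1, 14, 41, 34, 91, 30, 79, 86, 62]
-1 < parent 1 at index 0, swap → [-1, 1, 14, 41, 34, 91, 30, 79, 86, 62]
resulting array: [-1, 1, 14, 41, 34, 91, 30, 79, 86, 62]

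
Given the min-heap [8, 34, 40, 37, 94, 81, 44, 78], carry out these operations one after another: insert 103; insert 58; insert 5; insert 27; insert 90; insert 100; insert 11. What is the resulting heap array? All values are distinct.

insert 103:
  append 103 at index 8 → [8, 34, 40, 37, 94, 81, 44, 78, 103] (no swap needed)
insert 58:
  append 58 at index 9 → [8, 34, 40, 37, 94, 81, 44, 78, 103, 58]
  58 < parent 94 at index 4, swap → [8, 34, 40, 37, 58, 81, 44, 78, 103, 94]
insert 5:
  append 5 at index 10 → [8, 34, 40, 37, 58, 81, 44, 78, 103, 94, 5]
  5 < parent 58 at index 4, swap → [8, 34, 40, 37, 5, 81, 44, 78, 103, 94, 58]
  5 < parent 34 at index 1, swap → [8, 5, 40, 37, 34, 81, 44, 78, 103, 94, 58]
  5 < parent 8 at index 0, swap → [5, 8, 40, 37, 34, 81, 44, 78, 103, 94, 58]
insert 27:
  append 27 at index 11 → [5, 8, 40, 37, 34, 81, 44, 78, 103, 94, 58, 27]
  27 < parent 81 at index 5, swap → [5, 8, 40, 37, 34, 27, 44, 78, 103, 94, 58, 81]
  27 < parent 40 at index 2, swap → [5, 8, 27, 37, 34, 40, 44, 78, 103, 94, 58, 81]
insert 90:
  append 90 at index 12 → [5, 8, 27, 37, 34, 40, 44, 78, 103, 94, 58, 81, 90] (no swap needed)
insert 100:
  append 100 at index 13 → [5, 8, 27, 37, 34, 40, 44, 78, 103, 94, 58, 81, 90, 100] (no swap needed)
insert 11:
  append 11 at index 14 → [5, 8, 27, 37, 34, 40, 44, 78, 103, 94, 58, 81, 90, 100, 11]
  11 < parent 44 at index 6, swap → [5, 8, 27, 37, 34, 40, 11, 78, 103, 94, 58, 81, 90, 100, 44]
  11 < parent 27 at index 2, swap → [5, 8, 11, 37, 34, 40, 27, 78, 103, 94, 58, 81, 90, 100, 44]

[5, 8, 11, 37, 34, 40, 27, 78, 103, 94, 58, 81, 90, 100, 44]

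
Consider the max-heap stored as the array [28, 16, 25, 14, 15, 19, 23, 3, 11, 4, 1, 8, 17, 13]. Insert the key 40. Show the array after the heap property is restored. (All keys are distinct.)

[40, 16, 28, 14, 15, 19, 25, 3, 11, 4, 1, 8, 17, 13, 23]

append 40 at index 14 → [28, 16, 25, 14, 15, 19, 23, 3, 11, 4, 1, 8, 17, 13, 40]
40 > parent 23 at index 6, swap → [28, 16, 25, 14, 15, 19, 40, 3, 11, 4, 1, 8, 17, 13, 23]
40 > parent 25 at index 2, swap → [28, 16, 40, 14, 15, 19, 25, 3, 11, 4, 1, 8, 17, 13, 23]
40 > parent 28 at index 0, swap → [40, 16, 28, 14, 15, 19, 25, 3, 11, 4, 1, 8, 17, 13, 23]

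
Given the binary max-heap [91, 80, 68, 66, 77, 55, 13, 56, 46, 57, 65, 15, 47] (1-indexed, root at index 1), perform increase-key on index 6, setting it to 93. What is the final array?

set index 6 from 55 to 93 → [91, 80, 68, 66, 77, 93, 13, 56, 46, 57, 65, 15, 47]
93 > parent 68 at index 3, swap → [91, 80, 93, 66, 77, 68, 13, 56, 46, 57, 65, 15, 47]
93 > parent 91 at index 1, swap → [93, 80, 91, 66, 77, 68, 13, 56, 46, 57, 65, 15, 47]

[93, 80, 91, 66, 77, 68, 13, 56, 46, 57, 65, 15, 47]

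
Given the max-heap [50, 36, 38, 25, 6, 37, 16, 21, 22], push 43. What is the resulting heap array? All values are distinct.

[50, 43, 38, 25, 36, 37, 16, 21, 22, 6]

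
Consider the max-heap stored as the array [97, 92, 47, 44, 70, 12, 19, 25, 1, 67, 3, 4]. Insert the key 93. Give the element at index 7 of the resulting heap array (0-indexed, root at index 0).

25

append 93 at index 12 → [97, 92, 47, 44, 70, 12, 19, 25, 1, 67, 3, 4, 93]
93 > parent 12 at index 5, swap → [97, 92, 47, 44, 70, 93, 19, 25, 1, 67, 3, 4, 12]
93 > parent 47 at index 2, swap → [97, 92, 93, 44, 70, 47, 19, 25, 1, 67, 3, 4, 12]
resulting array: [97, 92, 93, 44, 70, 47, 19, 25, 1, 67, 3, 4, 12]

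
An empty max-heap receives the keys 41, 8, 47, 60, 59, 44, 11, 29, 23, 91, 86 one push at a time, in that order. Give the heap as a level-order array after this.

[91, 86, 44, 29, 60, 41, 11, 8, 23, 47, 59]

Insert 41:
  append 41 at index 0 → [41] (no swap needed)
Insert 8:
  append 8 at index 1 → [41, 8] (no swap needed)
Insert 47:
  append 47 at index 2 → [41, 8, 47]
  47 > parent 41 at index 0, swap → [47, 8, 41]
Insert 60:
  append 60 at index 3 → [47, 8, 41, 60]
  60 > parent 8 at index 1, swap → [47, 60, 41, 8]
  60 > parent 47 at index 0, swap → [60, 47, 41, 8]
Insert 59:
  append 59 at index 4 → [60, 47, 41, 8, 59]
  59 > parent 47 at index 1, swap → [60, 59, 41, 8, 47]
Insert 44:
  append 44 at index 5 → [60, 59, 41, 8, 47, 44]
  44 > parent 41 at index 2, swap → [60, 59, 44, 8, 47, 41]
Insert 11:
  append 11 at index 6 → [60, 59, 44, 8, 47, 41, 11] (no swap needed)
Insert 29:
  append 29 at index 7 → [60, 59, 44, 8, 47, 41, 11, 29]
  29 > parent 8 at index 3, swap → [60, 59, 44, 29, 47, 41, 11, 8]
Insert 23:
  append 23 at index 8 → [60, 59, 44, 29, 47, 41, 11, 8, 23] (no swap needed)
Insert 91:
  append 91 at index 9 → [60, 59, 44, 29, 47, 41, 11, 8, 23, 91]
  91 > parent 47 at index 4, swap → [60, 59, 44, 29, 91, 41, 11, 8, 23, 47]
  91 > parent 59 at index 1, swap → [60, 91, 44, 29, 59, 41, 11, 8, 23, 47]
  91 > parent 60 at index 0, swap → [91, 60, 44, 29, 59, 41, 11, 8, 23, 47]
Insert 86:
  append 86 at index 10 → [91, 60, 44, 29, 59, 41, 11, 8, 23, 47, 86]
  86 > parent 59 at index 4, swap → [91, 60, 44, 29, 86, 41, 11, 8, 23, 47, 59]
  86 > parent 60 at index 1, swap → [91, 86, 44, 29, 60, 41, 11, 8, 23, 47, 59]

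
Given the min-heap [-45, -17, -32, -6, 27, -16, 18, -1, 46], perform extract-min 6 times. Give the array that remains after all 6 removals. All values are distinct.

[18, 27, 46]

extract-min #1 returns -45:
  remove root -45; move last element 46 to root → [46, -17, -32, -6, 27, -16, 18, -1]
  46 vs smaller child -32 at index 2, swap → [-32, -17, 46, -6, 27, -16, 18, -1]
  46 vs smaller child -16 at index 5, swap → [-32, -17, -16, -6, 27, 46, 18, -1]
extract-min #2 returns -32:
  remove root -32; move last element -1 to root → [-1, -17, -16, -6, 27, 46, 18]
  -1 vs smaller child -17 at index 1, swap → [-17, -1, -16, -6, 27, 46, 18]
  -1 vs smaller child -6 at index 3, swap → [-17, -6, -16, -1, 27, 46, 18]
extract-min #3 returns -17:
  remove root -17; move last element 18 to root → [18, -6, -16, -1, 27, 46]
  18 vs smaller child -16 at index 2, swap → [-16, -6, 18, -1, 27, 46]
extract-min #4 returns -16:
  remove root -16; move last element 46 to root → [46, -6, 18, -1, 27]
  46 vs smaller child -6 at index 1, swap → [-6, 46, 18, -1, 27]
  46 vs smaller child -1 at index 3, swap → [-6, -1, 18, 46, 27]
extract-min #5 returns -6:
  remove root -6; move last element 27 to root → [27, -1, 18, 46]
  27 vs smaller child -1 at index 1, swap → [-1, 27, 18, 46]
extract-min #6 returns -1:
  remove root -1; move last element 46 to root → [46, 27, 18]
  46 vs smaller child 18 at index 2, swap → [18, 27, 46]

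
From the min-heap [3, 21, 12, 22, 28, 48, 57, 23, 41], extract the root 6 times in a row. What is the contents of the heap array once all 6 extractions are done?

[41, 48, 57]

extract-min #1 returns 3:
  remove root 3; move last element 41 to root → [41, 21, 12, 22, 28, 48, 57, 23]
  41 vs smaller child 12 at index 2, swap → [12, 21, 41, 22, 28, 48, 57, 23]
extract-min #2 returns 12:
  remove root 12; move last element 23 to root → [23, 21, 41, 22, 28, 48, 57]
  23 vs smaller child 21 at index 1, swap → [21, 23, 41, 22, 28, 48, 57]
  23 vs smaller child 22 at index 3, swap → [21, 22, 41, 23, 28, 48, 57]
extract-min #3 returns 21:
  remove root 21; move last element 57 to root → [57, 22, 41, 23, 28, 48]
  57 vs smaller child 22 at index 1, swap → [22, 57, 41, 23, 28, 48]
  57 vs smaller child 23 at index 3, swap → [22, 23, 41, 57, 28, 48]
extract-min #4 returns 22:
  remove root 22; move last element 48 to root → [48, 23, 41, 57, 28]
  48 vs smaller child 23 at index 1, swap → [23, 48, 41, 57, 28]
  48 vs smaller child 28 at index 4, swap → [23, 28, 41, 57, 48]
extract-min #5 returns 23:
  remove root 23; move last element 48 to root → [48, 28, 41, 57]
  48 vs smaller child 28 at index 1, swap → [28, 48, 41, 57]
extract-min #6 returns 28:
  remove root 28; move last element 57 to root → [57, 48, 41]
  57 vs smaller child 41 at index 2, swap → [41, 48, 57]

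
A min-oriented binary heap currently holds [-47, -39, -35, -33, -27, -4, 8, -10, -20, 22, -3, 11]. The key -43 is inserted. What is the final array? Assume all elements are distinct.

[-47, -39, -43, -33, -27, -35, 8, -10, -20, 22, -3, 11, -4]

append -43 at index 12 → [-47, -39, -35, -33, -27, -4, 8, -10, -20, 22, -3, 11, -43]
-43 < parent -4 at index 5, swap → [-47, -39, -35, -33, -27, -43, 8, -10, -20, 22, -3, 11, -4]
-43 < parent -35 at index 2, swap → [-47, -39, -43, -33, -27, -35, 8, -10, -20, 22, -3, 11, -4]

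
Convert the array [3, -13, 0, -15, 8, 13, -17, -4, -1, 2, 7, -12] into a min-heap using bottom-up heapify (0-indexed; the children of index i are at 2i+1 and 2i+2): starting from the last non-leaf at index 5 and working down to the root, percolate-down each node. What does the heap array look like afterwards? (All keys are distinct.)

sift down from index 5:
  13 vs only child -12 at index 11, swap → [3, -13, 0, -15, 8, -12, -17, -4, -1, 2, 7, 13]
sift down from index 4:
  8 vs smaller child 2 at index 9, swap → [3, -13, 0, -15, 2, -12, -17, -4, -1, 8, 7, 13]
sift down from index 3: already satisfies heap property
sift down from index 2:
  0 vs smaller child -17 at index 6, swap → [3, -13, -17, -15, 2, -12, 0, -4, -1, 8, 7, 13]
sift down from index 1:
  -13 vs smaller child -15 at index 3, swap → [3, -15, -17, -13, 2, -12, 0, -4, -1, 8, 7, 13]
sift down from index 0:
  3 vs smaller child -17 at index 2, swap → [-17, -15, 3, -13, 2, -12, 0, -4, -1, 8, 7, 13]
  3 vs smaller child -12 at index 5, swap → [-17, -15, -12, -13, 2, 3, 0, -4, -1, 8, 7, 13]

[-17, -15, -12, -13, 2, 3, 0, -4, -1, 8, 7, 13]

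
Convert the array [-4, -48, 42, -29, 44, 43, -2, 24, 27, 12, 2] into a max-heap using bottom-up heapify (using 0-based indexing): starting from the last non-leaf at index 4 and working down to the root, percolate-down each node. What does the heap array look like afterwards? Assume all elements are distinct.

[44, 27, 43, 24, 12, 42, -2, -4, -29, -48, 2]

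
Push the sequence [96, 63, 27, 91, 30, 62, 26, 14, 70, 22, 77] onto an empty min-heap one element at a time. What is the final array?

Insert 96:
  append 96 at index 0 → [96] (no swap needed)
Insert 63:
  append 63 at index 1 → [96, 63]
  63 < parent 96 at index 0, swap → [63, 96]
Insert 27:
  append 27 at index 2 → [63, 96, 27]
  27 < parent 63 at index 0, swap → [27, 96, 63]
Insert 91:
  append 91 at index 3 → [27, 96, 63, 91]
  91 < parent 96 at index 1, swap → [27, 91, 63, 96]
Insert 30:
  append 30 at index 4 → [27, 91, 63, 96, 30]
  30 < parent 91 at index 1, swap → [27, 30, 63, 96, 91]
Insert 62:
  append 62 at index 5 → [27, 30, 63, 96, 91, 62]
  62 < parent 63 at index 2, swap → [27, 30, 62, 96, 91, 63]
Insert 26:
  append 26 at index 6 → [27, 30, 62, 96, 91, 63, 26]
  26 < parent 62 at index 2, swap → [27, 30, 26, 96, 91, 63, 62]
  26 < parent 27 at index 0, swap → [26, 30, 27, 96, 91, 63, 62]
Insert 14:
  append 14 at index 7 → [26, 30, 27, 96, 91, 63, 62, 14]
  14 < parent 96 at index 3, swap → [26, 30, 27, 14, 91, 63, 62, 96]
  14 < parent 30 at index 1, swap → [26, 14, 27, 30, 91, 63, 62, 96]
  14 < parent 26 at index 0, swap → [14, 26, 27, 30, 91, 63, 62, 96]
Insert 70:
  append 70 at index 8 → [14, 26, 27, 30, 91, 63, 62, 96, 70] (no swap needed)
Insert 22:
  append 22 at index 9 → [14, 26, 27, 30, 91, 63, 62, 96, 70, 22]
  22 < parent 91 at index 4, swap → [14, 26, 27, 30, 22, 63, 62, 96, 70, 91]
  22 < parent 26 at index 1, swap → [14, 22, 27, 30, 26, 63, 62, 96, 70, 91]
Insert 77:
  append 77 at index 10 → [14, 22, 27, 30, 26, 63, 62, 96, 70, 91, 77] (no swap needed)

[14, 22, 27, 30, 26, 63, 62, 96, 70, 91, 77]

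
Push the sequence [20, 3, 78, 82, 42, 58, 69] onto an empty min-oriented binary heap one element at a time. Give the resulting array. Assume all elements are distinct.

Insert 20:
  append 20 at index 0 → [20] (no swap needed)
Insert 3:
  append 3 at index 1 → [20, 3]
  3 < parent 20 at index 0, swap → [3, 20]
Insert 78:
  append 78 at index 2 → [3, 20, 78] (no swap needed)
Insert 82:
  append 82 at index 3 → [3, 20, 78, 82] (no swap needed)
Insert 42:
  append 42 at index 4 → [3, 20, 78, 82, 42] (no swap needed)
Insert 58:
  append 58 at index 5 → [3, 20, 78, 82, 42, 58]
  58 < parent 78 at index 2, swap → [3, 20, 58, 82, 42, 78]
Insert 69:
  append 69 at index 6 → [3, 20, 58, 82, 42, 78, 69] (no swap needed)

[3, 20, 58, 82, 42, 78, 69]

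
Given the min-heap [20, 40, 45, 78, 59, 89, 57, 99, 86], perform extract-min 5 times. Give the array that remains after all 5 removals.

[78, 86, 89, 99]

extract-min #1 returns 20:
  remove root 20; move last element 86 to root → [86, 40, 45, 78, 59, 89, 57, 99]
  86 vs smaller child 40 at index 1, swap → [40, 86, 45, 78, 59, 89, 57, 99]
  86 vs smaller child 59 at index 4, swap → [40, 59, 45, 78, 86, 89, 57, 99]
extract-min #2 returns 40:
  remove root 40; move last element 99 to root → [99, 59, 45, 78, 86, 89, 57]
  99 vs smaller child 45 at index 2, swap → [45, 59, 99, 78, 86, 89, 57]
  99 vs smaller child 57 at index 6, swap → [45, 59, 57, 78, 86, 89, 99]
extract-min #3 returns 45:
  remove root 45; move last element 99 to root → [99, 59, 57, 78, 86, 89]
  99 vs smaller child 57 at index 2, swap → [57, 59, 99, 78, 86, 89]
  99 vs only child 89 at index 5, swap → [57, 59, 89, 78, 86, 99]
extract-min #4 returns 57:
  remove root 57; move last element 99 to root → [99, 59, 89, 78, 86]
  99 vs smaller child 59 at index 1, swap → [59, 99, 89, 78, 86]
  99 vs smaller child 78 at index 3, swap → [59, 78, 89, 99, 86]
extract-min #5 returns 59:
  remove root 59; move last element 86 to root → [86, 78, 89, 99]
  86 vs smaller child 78 at index 1, swap → [78, 86, 89, 99]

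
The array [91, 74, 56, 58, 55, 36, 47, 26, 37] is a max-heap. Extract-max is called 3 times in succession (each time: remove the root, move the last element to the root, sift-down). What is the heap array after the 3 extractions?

[56, 55, 47, 37, 26, 36]

extract-max #1 returns 91:
  remove root 91; move last element 37 to root → [37, 74, 56, 58, 55, 36, 47, 26]
  37 vs larger child 74 at index 1, swap → [74, 37, 56, 58, 55, 36, 47, 26]
  37 vs larger child 58 at index 3, swap → [74, 58, 56, 37, 55, 36, 47, 26]
extract-max #2 returns 74:
  remove root 74; move last element 26 to root → [26, 58, 56, 37, 55, 36, 47]
  26 vs larger child 58 at index 1, swap → [58, 26, 56, 37, 55, 36, 47]
  26 vs larger child 55 at index 4, swap → [58, 55, 56, 37, 26, 36, 47]
extract-max #3 returns 58:
  remove root 58; move last element 47 to root → [47, 55, 56, 37, 26, 36]
  47 vs larger child 56 at index 2, swap → [56, 55, 47, 37, 26, 36]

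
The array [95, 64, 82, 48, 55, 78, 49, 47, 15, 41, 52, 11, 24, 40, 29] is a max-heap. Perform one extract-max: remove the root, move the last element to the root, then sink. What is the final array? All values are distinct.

remove root 95; move last element 29 to root → [29, 64, 82, 48, 55, 78, 49, 47, 15, 41, 52, 11, 24, 40]
29 vs larger child 82 at index 2, swap → [82, 64, 29, 48, 55, 78, 49, 47, 15, 41, 52, 11, 24, 40]
29 vs larger child 78 at index 5, swap → [82, 64, 78, 48, 55, 29, 49, 47, 15, 41, 52, 11, 24, 40]

[82, 64, 78, 48, 55, 29, 49, 47, 15, 41, 52, 11, 24, 40]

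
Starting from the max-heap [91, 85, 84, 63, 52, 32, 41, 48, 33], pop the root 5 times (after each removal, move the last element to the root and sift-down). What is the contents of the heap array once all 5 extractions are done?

[48, 33, 41, 32]

extract-max #1 returns 91:
  remove root 91; move last element 33 to root → [33, 85, 84, 63, 52, 32, 41, 48]
  33 vs larger child 85 at index 1, swap → [85, 33, 84, 63, 52, 32, 41, 48]
  33 vs larger child 63 at index 3, swap → [85, 63, 84, 33, 52, 32, 41, 48]
  33 vs only child 48 at index 7, swap → [85, 63, 84, 48, 52, 32, 41, 33]
extract-max #2 returns 85:
  remove root 85; move last element 33 to root → [33, 63, 84, 48, 52, 32, 41]
  33 vs larger child 84 at index 2, swap → [84, 63, 33, 48, 52, 32, 41]
  33 vs larger child 41 at index 6, swap → [84, 63, 41, 48, 52, 32, 33]
extract-max #3 returns 84:
  remove root 84; move last element 33 to root → [33, 63, 41, 48, 52, 32]
  33 vs larger child 63 at index 1, swap → [63, 33, 41, 48, 52, 32]
  33 vs larger child 52 at index 4, swap → [63, 52, 41, 48, 33, 32]
extract-max #4 returns 63:
  remove root 63; move last element 32 to root → [32, 52, 41, 48, 33]
  32 vs larger child 52 at index 1, swap → [52, 32, 41, 48, 33]
  32 vs larger child 48 at index 3, swap → [52, 48, 41, 32, 33]
extract-max #5 returns 52:
  remove root 52; move last element 33 to root → [33, 48, 41, 32]
  33 vs larger child 48 at index 1, swap → [48, 33, 41, 32]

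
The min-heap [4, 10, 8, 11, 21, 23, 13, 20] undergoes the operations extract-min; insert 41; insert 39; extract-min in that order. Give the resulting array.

[10, 11, 13, 39, 21, 23, 20, 41]

extract-min → returns 4:
  remove root 4; move last element 20 to root → [20, 10, 8, 11, 21, 23, 13]
  20 vs smaller child 8 at index 2, swap → [8, 10, 20, 11, 21, 23, 13]
  20 vs smaller child 13 at index 6, swap → [8, 10, 13, 11, 21, 23, 20]
insert 41:
  append 41 at index 7 → [8, 10, 13, 11, 21, 23, 20, 41] (no swap needed)
insert 39:
  append 39 at index 8 → [8, 10, 13, 11, 21, 23, 20, 41, 39] (no swap needed)
extract-min → returns 8:
  remove root 8; move last element 39 to root → [39, 10, 13, 11, 21, 23, 20, 41]
  39 vs smaller child 10 at index 1, swap → [10, 39, 13, 11, 21, 23, 20, 41]
  39 vs smaller child 11 at index 3, swap → [10, 11, 13, 39, 21, 23, 20, 41]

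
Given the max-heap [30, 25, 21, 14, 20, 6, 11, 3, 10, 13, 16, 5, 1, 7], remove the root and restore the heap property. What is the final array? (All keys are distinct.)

remove root 30; move last element 7 to root → [7, 25, 21, 14, 20, 6, 11, 3, 10, 13, 16, 5, 1]
7 vs larger child 25 at index 1, swap → [25, 7, 21, 14, 20, 6, 11, 3, 10, 13, 16, 5, 1]
7 vs larger child 20 at index 4, swap → [25, 20, 21, 14, 7, 6, 11, 3, 10, 13, 16, 5, 1]
7 vs larger child 16 at index 10, swap → [25, 20, 21, 14, 16, 6, 11, 3, 10, 13, 7, 5, 1]

[25, 20, 21, 14, 16, 6, 11, 3, 10, 13, 7, 5, 1]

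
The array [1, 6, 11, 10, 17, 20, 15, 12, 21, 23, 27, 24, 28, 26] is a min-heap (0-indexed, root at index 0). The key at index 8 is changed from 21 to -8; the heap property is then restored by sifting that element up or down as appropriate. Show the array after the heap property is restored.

set index 8 from 21 to -8 → [1, 6, 11, 10, 17, 20, 15, 12, -8, 23, 27, 24, 28, 26]
-8 < parent 10 at index 3, swap → [1, 6, 11, -8, 17, 20, 15, 12, 10, 23, 27, 24, 28, 26]
-8 < parent 6 at index 1, swap → [1, -8, 11, 6, 17, 20, 15, 12, 10, 23, 27, 24, 28, 26]
-8 < parent 1 at index 0, swap → [-8, 1, 11, 6, 17, 20, 15, 12, 10, 23, 27, 24, 28, 26]

[-8, 1, 11, 6, 17, 20, 15, 12, 10, 23, 27, 24, 28, 26]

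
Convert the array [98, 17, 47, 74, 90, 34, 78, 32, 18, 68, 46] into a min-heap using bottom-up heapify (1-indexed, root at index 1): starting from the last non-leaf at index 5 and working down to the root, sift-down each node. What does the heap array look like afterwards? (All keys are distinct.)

[17, 18, 34, 32, 46, 47, 78, 98, 74, 68, 90]

sift down from index 5:
  90 vs smaller child 46 at index 11, swap → [98, 17, 47, 74, 46, 34, 78, 32, 18, 68, 90]
sift down from index 4:
  74 vs smaller child 18 at index 9, swap → [98, 17, 47, 18, 46, 34, 78, 32, 74, 68, 90]
sift down from index 3:
  47 vs smaller child 34 at index 6, swap → [98, 17, 34, 18, 46, 47, 78, 32, 74, 68, 90]
sift down from index 2: already satisfies heap property
sift down from index 1:
  98 vs smaller child 17 at index 2, swap → [17, 98, 34, 18, 46, 47, 78, 32, 74, 68, 90]
  98 vs smaller child 18 at index 4, swap → [17, 18, 34, 98, 46, 47, 78, 32, 74, 68, 90]
  98 vs smaller child 32 at index 8, swap → [17, 18, 34, 32, 46, 47, 78, 98, 74, 68, 90]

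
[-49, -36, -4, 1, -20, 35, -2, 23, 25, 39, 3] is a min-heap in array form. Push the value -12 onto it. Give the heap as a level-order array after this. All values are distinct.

append -12 at index 11 → [-49, -36, -4, 1, -20, 35, -2, 23, 25, 39, 3, -12]
-12 < parent 35 at index 5, swap → [-49, -36, -4, 1, -20, -12, -2, 23, 25, 39, 3, 35]
-12 < parent -4 at index 2, swap → [-49, -36, -12, 1, -20, -4, -2, 23, 25, 39, 3, 35]

[-49, -36, -12, 1, -20, -4, -2, 23, 25, 39, 3, 35]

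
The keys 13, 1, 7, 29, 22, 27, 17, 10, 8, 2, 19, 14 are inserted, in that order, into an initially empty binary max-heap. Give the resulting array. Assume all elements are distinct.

[29, 22, 27, 10, 19, 14, 17, 1, 8, 2, 13, 7]

Insert 13:
  append 13 at index 0 → [13] (no swap needed)
Insert 1:
  append 1 at index 1 → [13, 1] (no swap needed)
Insert 7:
  append 7 at index 2 → [13, 1, 7] (no swap needed)
Insert 29:
  append 29 at index 3 → [13, 1, 7, 29]
  29 > parent 1 at index 1, swap → [13, 29, 7, 1]
  29 > parent 13 at index 0, swap → [29, 13, 7, 1]
Insert 22:
  append 22 at index 4 → [29, 13, 7, 1, 22]
  22 > parent 13 at index 1, swap → [29, 22, 7, 1, 13]
Insert 27:
  append 27 at index 5 → [29, 22, 7, 1, 13, 27]
  27 > parent 7 at index 2, swap → [29, 22, 27, 1, 13, 7]
Insert 17:
  append 17 at index 6 → [29, 22, 27, 1, 13, 7, 17] (no swap needed)
Insert 10:
  append 10 at index 7 → [29, 22, 27, 1, 13, 7, 17, 10]
  10 > parent 1 at index 3, swap → [29, 22, 27, 10, 13, 7, 17, 1]
Insert 8:
  append 8 at index 8 → [29, 22, 27, 10, 13, 7, 17, 1, 8] (no swap needed)
Insert 2:
  append 2 at index 9 → [29, 22, 27, 10, 13, 7, 17, 1, 8, 2] (no swap needed)
Insert 19:
  append 19 at index 10 → [29, 22, 27, 10, 13, 7, 17, 1, 8, 2, 19]
  19 > parent 13 at index 4, swap → [29, 22, 27, 10, 19, 7, 17, 1, 8, 2, 13]
Insert 14:
  append 14 at index 11 → [29, 22, 27, 10, 19, 7, 17, 1, 8, 2, 13, 14]
  14 > parent 7 at index 5, swap → [29, 22, 27, 10, 19, 14, 17, 1, 8, 2, 13, 7]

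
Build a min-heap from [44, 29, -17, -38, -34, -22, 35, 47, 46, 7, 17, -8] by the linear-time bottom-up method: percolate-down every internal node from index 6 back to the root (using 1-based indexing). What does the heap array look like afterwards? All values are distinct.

[-38, -34, -22, 29, 7, -17, 35, 47, 46, 44, 17, -8]

sift down from index 6: already satisfies heap property
sift down from index 5: already satisfies heap property
sift down from index 4: already satisfies heap property
sift down from index 3:
  -17 vs smaller child -22 at index 6, swap → [44, 29, -22, -38, -34, -17, 35, 47, 46, 7, 17, -8]
sift down from index 2:
  29 vs smaller child -38 at index 4, swap → [44, -38, -22, 29, -34, -17, 35, 47, 46, 7, 17, -8]
sift down from index 1:
  44 vs smaller child -38 at index 2, swap → [-38, 44, -22, 29, -34, -17, 35, 47, 46, 7, 17, -8]
  44 vs smaller child -34 at index 5, swap → [-38, -34, -22, 29, 44, -17, 35, 47, 46, 7, 17, -8]
  44 vs smaller child 7 at index 10, swap → [-38, -34, -22, 29, 7, -17, 35, 47, 46, 44, 17, -8]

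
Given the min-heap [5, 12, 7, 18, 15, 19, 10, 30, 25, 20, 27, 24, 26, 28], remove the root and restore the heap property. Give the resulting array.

remove root 5; move last element 28 to root → [28, 12, 7, 18, 15, 19, 10, 30, 25, 20, 27, 24, 26]
28 vs smaller child 7 at index 2, swap → [7, 12, 28, 18, 15, 19, 10, 30, 25, 20, 27, 24, 26]
28 vs smaller child 10 at index 6, swap → [7, 12, 10, 18, 15, 19, 28, 30, 25, 20, 27, 24, 26]

[7, 12, 10, 18, 15, 19, 28, 30, 25, 20, 27, 24, 26]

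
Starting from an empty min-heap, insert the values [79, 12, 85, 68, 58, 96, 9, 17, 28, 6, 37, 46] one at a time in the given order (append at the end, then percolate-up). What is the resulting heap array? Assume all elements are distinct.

Insert 79:
  append 79 at index 0 → [79] (no swap needed)
Insert 12:
  append 12 at index 1 → [79, 12]
  12 < parent 79 at index 0, swap → [12, 79]
Insert 85:
  append 85 at index 2 → [12, 79, 85] (no swap needed)
Insert 68:
  append 68 at index 3 → [12, 79, 85, 68]
  68 < parent 79 at index 1, swap → [12, 68, 85, 79]
Insert 58:
  append 58 at index 4 → [12, 68, 85, 79, 58]
  58 < parent 68 at index 1, swap → [12, 58, 85, 79, 68]
Insert 96:
  append 96 at index 5 → [12, 58, 85, 79, 68, 96] (no swap needed)
Insert 9:
  append 9 at index 6 → [12, 58, 85, 79, 68, 96, 9]
  9 < parent 85 at index 2, swap → [12, 58, 9, 79, 68, 96, 85]
  9 < parent 12 at index 0, swap → [9, 58, 12, 79, 68, 96, 85]
Insert 17:
  append 17 at index 7 → [9, 58, 12, 79, 68, 96, 85, 17]
  17 < parent 79 at index 3, swap → [9, 58, 12, 17, 68, 96, 85, 79]
  17 < parent 58 at index 1, swap → [9, 17, 12, 58, 68, 96, 85, 79]
Insert 28:
  append 28 at index 8 → [9, 17, 12, 58, 68, 96, 85, 79, 28]
  28 < parent 58 at index 3, swap → [9, 17, 12, 28, 68, 96, 85, 79, 58]
Insert 6:
  append 6 at index 9 → [9, 17, 12, 28, 68, 96, 85, 79, 58, 6]
  6 < parent 68 at index 4, swap → [9, 17, 12, 28, 6, 96, 85, 79, 58, 68]
  6 < parent 17 at index 1, swap → [9, 6, 12, 28, 17, 96, 85, 79, 58, 68]
  6 < parent 9 at index 0, swap → [6, 9, 12, 28, 17, 96, 85, 79, 58, 68]
Insert 37:
  append 37 at index 10 → [6, 9, 12, 28, 17, 96, 85, 79, 58, 68, 37] (no swap needed)
Insert 46:
  append 46 at index 11 → [6, 9, 12, 28, 17, 96, 85, 79, 58, 68, 37, 46]
  46 < parent 96 at index 5, swap → [6, 9, 12, 28, 17, 46, 85, 79, 58, 68, 37, 96]

[6, 9, 12, 28, 17, 46, 85, 79, 58, 68, 37, 96]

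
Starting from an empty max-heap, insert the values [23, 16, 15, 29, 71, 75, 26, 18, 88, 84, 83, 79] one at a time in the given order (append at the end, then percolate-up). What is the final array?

[88, 84, 79, 29, 83, 71, 26, 16, 18, 23, 75, 15]

Insert 23:
  append 23 at index 0 → [23] (no swap needed)
Insert 16:
  append 16 at index 1 → [23, 16] (no swap needed)
Insert 15:
  append 15 at index 2 → [23, 16, 15] (no swap needed)
Insert 29:
  append 29 at index 3 → [23, 16, 15, 29]
  29 > parent 16 at index 1, swap → [23, 29, 15, 16]
  29 > parent 23 at index 0, swap → [29, 23, 15, 16]
Insert 71:
  append 71 at index 4 → [29, 23, 15, 16, 71]
  71 > parent 23 at index 1, swap → [29, 71, 15, 16, 23]
  71 > parent 29 at index 0, swap → [71, 29, 15, 16, 23]
Insert 75:
  append 75 at index 5 → [71, 29, 15, 16, 23, 75]
  75 > parent 15 at index 2, swap → [71, 29, 75, 16, 23, 15]
  75 > parent 71 at index 0, swap → [75, 29, 71, 16, 23, 15]
Insert 26:
  append 26 at index 6 → [75, 29, 71, 16, 23, 15, 26] (no swap needed)
Insert 18:
  append 18 at index 7 → [75, 29, 71, 16, 23, 15, 26, 18]
  18 > parent 16 at index 3, swap → [75, 29, 71, 18, 23, 15, 26, 16]
Insert 88:
  append 88 at index 8 → [75, 29, 71, 18, 23, 15, 26, 16, 88]
  88 > parent 18 at index 3, swap → [75, 29, 71, 88, 23, 15, 26, 16, 18]
  88 > parent 29 at index 1, swap → [75, 88, 71, 29, 23, 15, 26, 16, 18]
  88 > parent 75 at index 0, swap → [88, 75, 71, 29, 23, 15, 26, 16, 18]
Insert 84:
  append 84 at index 9 → [88, 75, 71, 29, 23, 15, 26, 16, 18, 84]
  84 > parent 23 at index 4, swap → [88, 75, 71, 29, 84, 15, 26, 16, 18, 23]
  84 > parent 75 at index 1, swap → [88, 84, 71, 29, 75, 15, 26, 16, 18, 23]
Insert 83:
  append 83 at index 10 → [88, 84, 71, 29, 75, 15, 26, 16, 18, 23, 83]
  83 > parent 75 at index 4, swap → [88, 84, 71, 29, 83, 15, 26, 16, 18, 23, 75]
Insert 79:
  append 79 at index 11 → [88, 84, 71, 29, 83, 15, 26, 16, 18, 23, 75, 79]
  79 > parent 15 at index 5, swap → [88, 84, 71, 29, 83, 79, 26, 16, 18, 23, 75, 15]
  79 > parent 71 at index 2, swap → [88, 84, 79, 29, 83, 71, 26, 16, 18, 23, 75, 15]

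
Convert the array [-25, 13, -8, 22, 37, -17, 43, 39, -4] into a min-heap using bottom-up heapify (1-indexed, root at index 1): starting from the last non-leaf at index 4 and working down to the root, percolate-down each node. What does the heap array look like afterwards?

sift down from index 4:
  22 vs smaller child -4 at index 9, swap → [-25, 13, -8, -4, 37, -17, 43, 39, 22]
sift down from index 3:
  -8 vs smaller child -17 at index 6, swap → [-25, 13, -17, -4, 37, -8, 43, 39, 22]
sift down from index 2:
  13 vs smaller child -4 at index 4, swap → [-25, -4, -17, 13, 37, -8, 43, 39, 22]
sift down from index 1: already satisfies heap property

[-25, -4, -17, 13, 37, -8, 43, 39, 22]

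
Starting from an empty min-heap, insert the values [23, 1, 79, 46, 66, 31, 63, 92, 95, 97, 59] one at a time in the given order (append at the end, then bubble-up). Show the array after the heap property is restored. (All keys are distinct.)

[1, 23, 31, 46, 59, 79, 63, 92, 95, 97, 66]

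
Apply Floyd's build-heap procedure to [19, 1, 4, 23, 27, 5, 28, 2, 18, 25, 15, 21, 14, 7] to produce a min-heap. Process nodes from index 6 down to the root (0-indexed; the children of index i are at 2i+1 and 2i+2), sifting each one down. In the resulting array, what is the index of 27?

10

sift down from index 6:
  28 vs only child 7 at index 13, swap → [19, 1, 4, 23, 27, 5, 7, 2, 18, 25, 15, 21, 14, 28]
sift down from index 5: already satisfies heap property
sift down from index 4:
  27 vs smaller child 15 at index 10, swap → [19, 1, 4, 23, 15, 5, 7, 2, 18, 25, 27, 21, 14, 28]
sift down from index 3:
  23 vs smaller child 2 at index 7, swap → [19, 1, 4, 2, 15, 5, 7, 23, 18, 25, 27, 21, 14, 28]
sift down from index 2: already satisfies heap property
sift down from index 1: already satisfies heap property
sift down from index 0:
  19 vs smaller child 1 at index 1, swap → [1, 19, 4, 2, 15, 5, 7, 23, 18, 25, 27, 21, 14, 28]
  19 vs smaller child 2 at index 3, swap → [1, 2, 4, 19, 15, 5, 7, 23, 18, 25, 27, 21, 14, 28]
  19 vs smaller child 18 at index 8, swap → [1, 2, 4, 18, 15, 5, 7, 23, 19, 25, 27, 21, 14, 28]
resulting array: [1, 2, 4, 18, 15, 5, 7, 23, 19, 25, 27, 21, 14, 28]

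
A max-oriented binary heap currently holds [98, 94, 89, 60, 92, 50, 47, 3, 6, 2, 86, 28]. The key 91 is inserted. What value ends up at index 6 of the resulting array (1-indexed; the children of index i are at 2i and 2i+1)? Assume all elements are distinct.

89

append 91 at index 13 → [98, 94, 89, 60, 92, 50, 47, 3, 6, 2, 86, 28, 91]
91 > parent 50 at index 6, swap → [98, 94, 89, 60, 92, 91, 47, 3, 6, 2, 86, 28, 50]
91 > parent 89 at index 3, swap → [98, 94, 91, 60, 92, 89, 47, 3, 6, 2, 86, 28, 50]
resulting array: [98, 94, 91, 60, 92, 89, 47, 3, 6, 2, 86, 28, 50]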